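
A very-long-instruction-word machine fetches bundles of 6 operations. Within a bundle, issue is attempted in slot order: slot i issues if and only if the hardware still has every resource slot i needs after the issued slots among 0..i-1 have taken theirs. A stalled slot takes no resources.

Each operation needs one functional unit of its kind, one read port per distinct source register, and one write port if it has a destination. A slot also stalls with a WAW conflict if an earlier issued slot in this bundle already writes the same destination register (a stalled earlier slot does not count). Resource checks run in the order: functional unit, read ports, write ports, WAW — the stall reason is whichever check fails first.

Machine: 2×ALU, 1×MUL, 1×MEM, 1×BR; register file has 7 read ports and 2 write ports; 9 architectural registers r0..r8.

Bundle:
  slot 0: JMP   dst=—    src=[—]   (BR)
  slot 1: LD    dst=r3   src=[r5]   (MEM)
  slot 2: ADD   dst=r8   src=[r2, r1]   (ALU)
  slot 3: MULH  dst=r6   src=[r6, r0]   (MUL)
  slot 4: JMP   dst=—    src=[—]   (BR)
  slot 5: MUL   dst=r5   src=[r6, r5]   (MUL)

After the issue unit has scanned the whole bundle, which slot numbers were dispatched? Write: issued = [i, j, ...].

issued = [0, 1, 2]

  0. BR ⇒ go  {2A/1Mu/1Ld/0B | 7r 2w}
  1. MEM→r3 ⇒ go  {2A/1Mu/0Ld/0B | 6r 1w}
  2. ALU→r8 ⇒ go  {1A/1Mu/0Ld/0B | 4r 0w}
  3. MUL→r6 ⇒ no(WR_PORT)  {1A/1Mu/0Ld/0B | 4r 0w}
  4. BR ⇒ no(FU)  {1A/1Mu/0Ld/0B | 4r 0w}
  5. MUL→r5 ⇒ no(WR_PORT)  {1A/1Mu/0Ld/0B | 4r 0w}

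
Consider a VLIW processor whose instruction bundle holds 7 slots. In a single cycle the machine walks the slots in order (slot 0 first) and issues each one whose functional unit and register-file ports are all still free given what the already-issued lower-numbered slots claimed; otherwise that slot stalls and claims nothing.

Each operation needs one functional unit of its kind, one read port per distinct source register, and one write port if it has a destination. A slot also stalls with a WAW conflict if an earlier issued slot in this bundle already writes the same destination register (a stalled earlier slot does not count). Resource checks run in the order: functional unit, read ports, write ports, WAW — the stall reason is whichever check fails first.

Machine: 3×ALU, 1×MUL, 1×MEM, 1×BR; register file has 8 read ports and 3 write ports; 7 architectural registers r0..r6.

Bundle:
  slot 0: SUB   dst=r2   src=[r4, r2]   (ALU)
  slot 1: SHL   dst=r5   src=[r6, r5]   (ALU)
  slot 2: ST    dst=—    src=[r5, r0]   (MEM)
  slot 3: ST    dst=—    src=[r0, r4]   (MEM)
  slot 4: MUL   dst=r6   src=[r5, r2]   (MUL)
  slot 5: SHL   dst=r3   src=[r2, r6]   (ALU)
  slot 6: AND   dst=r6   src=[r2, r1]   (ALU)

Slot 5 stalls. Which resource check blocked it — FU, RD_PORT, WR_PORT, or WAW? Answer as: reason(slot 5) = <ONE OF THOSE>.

reason(slot 5) = RD_PORT

  0. ALU→r2 ⇒ go  {2A/1Mu/1Ld/1B | 6r 2w}
  1. ALU→r5 ⇒ go  {1A/1Mu/1Ld/1B | 4r 1w}
  2. MEM ⇒ go  {1A/1Mu/0Ld/1B | 2r 1w}
  3. MEM ⇒ no(FU)  {1A/1Mu/0Ld/1B | 2r 1w}
  4. MUL→r6 ⇒ go  {1A/0Mu/0Ld/1B | 0r 0w}
  5. ALU→r3 ⇒ no(RD_PORT)  {1A/0Mu/0Ld/1B | 0r 0w}
  6. ALU→r6 ⇒ no(RD_PORT)  {1A/0Mu/0Ld/1B | 0r 0w}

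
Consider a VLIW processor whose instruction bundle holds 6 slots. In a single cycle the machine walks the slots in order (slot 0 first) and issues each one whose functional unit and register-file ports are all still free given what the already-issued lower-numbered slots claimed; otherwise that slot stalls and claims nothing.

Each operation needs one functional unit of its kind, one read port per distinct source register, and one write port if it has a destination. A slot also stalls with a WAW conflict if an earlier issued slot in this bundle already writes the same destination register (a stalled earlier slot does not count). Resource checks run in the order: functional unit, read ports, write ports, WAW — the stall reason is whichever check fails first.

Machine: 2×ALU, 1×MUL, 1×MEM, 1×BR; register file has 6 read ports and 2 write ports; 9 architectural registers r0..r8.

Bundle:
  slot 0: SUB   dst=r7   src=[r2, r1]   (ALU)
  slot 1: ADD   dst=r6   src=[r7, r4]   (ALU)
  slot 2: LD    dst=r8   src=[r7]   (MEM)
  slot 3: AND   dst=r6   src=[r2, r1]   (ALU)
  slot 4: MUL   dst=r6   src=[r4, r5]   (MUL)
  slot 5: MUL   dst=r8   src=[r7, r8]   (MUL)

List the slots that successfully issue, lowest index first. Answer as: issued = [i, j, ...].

issued = [0, 1]

[0] ALU needs rd=2 wr=1: ok; after: ALU=1 MUL=1 MEM=1 BR=1, R=4, W=1
[1] ALU needs rd=2 wr=1: ok; after: ALU=0 MUL=1 MEM=1 BR=1, R=2, W=0
[2] MEM needs rd=1 wr=1: WR_PORT; after: ALU=0 MUL=1 MEM=1 BR=1, R=2, W=0
[3] ALU needs rd=2 wr=1: FU; after: ALU=0 MUL=1 MEM=1 BR=1, R=2, W=0
[4] MUL needs rd=2 wr=1: WR_PORT; after: ALU=0 MUL=1 MEM=1 BR=1, R=2, W=0
[5] MUL needs rd=2 wr=1: WR_PORT; after: ALU=0 MUL=1 MEM=1 BR=1, R=2, W=0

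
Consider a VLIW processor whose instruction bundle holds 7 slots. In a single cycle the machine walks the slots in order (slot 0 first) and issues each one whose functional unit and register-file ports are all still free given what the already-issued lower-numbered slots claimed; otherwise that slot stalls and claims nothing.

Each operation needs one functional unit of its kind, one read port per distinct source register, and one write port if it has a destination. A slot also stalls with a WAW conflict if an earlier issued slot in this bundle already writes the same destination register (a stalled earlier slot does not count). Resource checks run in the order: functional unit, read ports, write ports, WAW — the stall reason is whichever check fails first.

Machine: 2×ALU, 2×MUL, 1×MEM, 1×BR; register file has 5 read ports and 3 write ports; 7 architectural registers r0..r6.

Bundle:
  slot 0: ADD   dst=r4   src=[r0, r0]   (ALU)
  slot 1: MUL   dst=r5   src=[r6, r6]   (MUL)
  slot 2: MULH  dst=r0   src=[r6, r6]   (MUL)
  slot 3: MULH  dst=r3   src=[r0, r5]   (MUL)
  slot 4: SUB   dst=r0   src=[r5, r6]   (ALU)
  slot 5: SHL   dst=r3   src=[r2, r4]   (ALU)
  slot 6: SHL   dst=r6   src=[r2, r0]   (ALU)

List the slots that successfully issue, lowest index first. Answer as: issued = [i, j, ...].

#0 ALU src=r0,r0 dispatched  <A:1 Mu:2 Ld:1 B:1 rd:4 wr:2>
#1 MUL src=r6,r6 dispatched  <A:1 Mu:1 Ld:1 B:1 rd:3 wr:1>
#2 MUL src=r6,r6 dispatched  <A:1 Mu:0 Ld:1 B:1 rd:2 wr:0>
#3 MUL src=r0,r5 held:FU  <A:1 Mu:0 Ld:1 B:1 rd:2 wr:0>
#4 ALU src=r5,r6 held:WR_PORT  <A:1 Mu:0 Ld:1 B:1 rd:2 wr:0>
#5 ALU src=r2,r4 held:WR_PORT  <A:1 Mu:0 Ld:1 B:1 rd:2 wr:0>
#6 ALU src=r2,r0 held:WR_PORT  <A:1 Mu:0 Ld:1 B:1 rd:2 wr:0>

issued = [0, 1, 2]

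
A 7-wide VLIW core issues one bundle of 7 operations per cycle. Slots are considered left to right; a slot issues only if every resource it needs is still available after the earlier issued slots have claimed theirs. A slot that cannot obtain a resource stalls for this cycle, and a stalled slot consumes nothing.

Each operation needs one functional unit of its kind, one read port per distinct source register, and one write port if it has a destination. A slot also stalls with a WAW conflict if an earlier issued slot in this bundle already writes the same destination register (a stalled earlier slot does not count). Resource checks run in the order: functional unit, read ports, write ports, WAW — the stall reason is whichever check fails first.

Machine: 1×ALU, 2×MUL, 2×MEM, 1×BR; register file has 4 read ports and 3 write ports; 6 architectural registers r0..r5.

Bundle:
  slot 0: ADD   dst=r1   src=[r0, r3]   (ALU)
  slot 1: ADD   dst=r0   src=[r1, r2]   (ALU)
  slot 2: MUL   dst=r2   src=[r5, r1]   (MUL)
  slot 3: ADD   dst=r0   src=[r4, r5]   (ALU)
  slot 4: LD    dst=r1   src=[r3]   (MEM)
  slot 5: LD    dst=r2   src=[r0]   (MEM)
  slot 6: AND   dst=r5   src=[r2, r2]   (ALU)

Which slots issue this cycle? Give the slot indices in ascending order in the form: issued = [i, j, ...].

(0) want 1×ALU +2rd +1wr — yes → AL0|MU2|ME2|BR1|rd2|wr2
(1) want 1×ALU +2rd +1wr — FU → AL0|MU2|ME2|BR1|rd2|wr2
(2) want 1×MUL +2rd +1wr — yes → AL0|MU1|ME2|BR1|rd0|wr1
(3) want 1×ALU +2rd +1wr — FU → AL0|MU1|ME2|BR1|rd0|wr1
(4) want 1×MEM +1rd +1wr — RD_PORT → AL0|MU1|ME2|BR1|rd0|wr1
(5) want 1×MEM +1rd +1wr — RD_PORT → AL0|MU1|ME2|BR1|rd0|wr1
(6) want 1×ALU +1rd +1wr — FU → AL0|MU1|ME2|BR1|rd0|wr1

issued = [0, 2]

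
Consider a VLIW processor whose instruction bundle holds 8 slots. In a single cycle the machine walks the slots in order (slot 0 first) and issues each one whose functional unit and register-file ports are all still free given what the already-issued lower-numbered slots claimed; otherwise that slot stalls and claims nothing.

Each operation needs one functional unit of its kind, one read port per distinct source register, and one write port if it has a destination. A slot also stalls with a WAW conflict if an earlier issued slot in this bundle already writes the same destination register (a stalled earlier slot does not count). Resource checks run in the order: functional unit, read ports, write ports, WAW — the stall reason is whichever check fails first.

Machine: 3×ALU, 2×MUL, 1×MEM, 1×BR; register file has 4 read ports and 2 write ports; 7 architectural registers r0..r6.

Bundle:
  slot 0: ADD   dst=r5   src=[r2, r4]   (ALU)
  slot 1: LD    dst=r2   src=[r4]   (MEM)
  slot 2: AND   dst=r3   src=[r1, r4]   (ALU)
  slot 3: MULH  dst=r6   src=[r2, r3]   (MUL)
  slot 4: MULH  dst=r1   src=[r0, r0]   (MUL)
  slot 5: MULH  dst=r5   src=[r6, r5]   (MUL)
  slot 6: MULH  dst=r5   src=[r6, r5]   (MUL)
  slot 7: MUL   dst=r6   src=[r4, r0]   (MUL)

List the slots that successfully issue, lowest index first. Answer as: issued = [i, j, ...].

  0. ALU→r5 ⇒ go  {2A/2Mu/1Ld/1B | 2r 1w}
  1. MEM→r2 ⇒ go  {2A/2Mu/0Ld/1B | 1r 0w}
  2. ALU→r3 ⇒ no(RD_PORT)  {2A/2Mu/0Ld/1B | 1r 0w}
  3. MUL→r6 ⇒ no(RD_PORT)  {2A/2Mu/0Ld/1B | 1r 0w}
  4. MUL→r1 ⇒ no(WR_PORT)  {2A/2Mu/0Ld/1B | 1r 0w}
  5. MUL→r5 ⇒ no(RD_PORT)  {2A/2Mu/0Ld/1B | 1r 0w}
  6. MUL→r5 ⇒ no(RD_PORT)  {2A/2Mu/0Ld/1B | 1r 0w}
  7. MUL→r6 ⇒ no(RD_PORT)  {2A/2Mu/0Ld/1B | 1r 0w}

issued = [0, 1]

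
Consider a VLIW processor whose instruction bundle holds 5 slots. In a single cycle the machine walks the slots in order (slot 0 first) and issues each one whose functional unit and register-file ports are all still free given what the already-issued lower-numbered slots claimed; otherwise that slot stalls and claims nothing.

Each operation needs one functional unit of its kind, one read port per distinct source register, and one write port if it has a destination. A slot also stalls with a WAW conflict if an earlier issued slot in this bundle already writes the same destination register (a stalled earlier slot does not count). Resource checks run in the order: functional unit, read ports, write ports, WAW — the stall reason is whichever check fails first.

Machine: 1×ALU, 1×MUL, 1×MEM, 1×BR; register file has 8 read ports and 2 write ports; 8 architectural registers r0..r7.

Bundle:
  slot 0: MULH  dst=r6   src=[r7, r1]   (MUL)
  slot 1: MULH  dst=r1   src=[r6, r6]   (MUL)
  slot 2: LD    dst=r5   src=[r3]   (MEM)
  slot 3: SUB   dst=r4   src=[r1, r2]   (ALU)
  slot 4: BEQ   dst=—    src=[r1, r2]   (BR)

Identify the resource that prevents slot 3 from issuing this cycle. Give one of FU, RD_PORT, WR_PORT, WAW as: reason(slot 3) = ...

(0) want 1×MUL +2rd +1wr — yes → AL1|MU0|ME1|BR1|rd6|wr1
(1) want 1×MUL +1rd +1wr — FU → AL1|MU0|ME1|BR1|rd6|wr1
(2) want 1×MEM +1rd +1wr — yes → AL1|MU0|ME0|BR1|rd5|wr0
(3) want 1×ALU +2rd +1wr — WR_PORT → AL1|MU0|ME0|BR1|rd5|wr0
(4) want 1×BR +2rd +0wr — yes → AL1|MU0|ME0|BR0|rd3|wr0

reason(slot 3) = WR_PORT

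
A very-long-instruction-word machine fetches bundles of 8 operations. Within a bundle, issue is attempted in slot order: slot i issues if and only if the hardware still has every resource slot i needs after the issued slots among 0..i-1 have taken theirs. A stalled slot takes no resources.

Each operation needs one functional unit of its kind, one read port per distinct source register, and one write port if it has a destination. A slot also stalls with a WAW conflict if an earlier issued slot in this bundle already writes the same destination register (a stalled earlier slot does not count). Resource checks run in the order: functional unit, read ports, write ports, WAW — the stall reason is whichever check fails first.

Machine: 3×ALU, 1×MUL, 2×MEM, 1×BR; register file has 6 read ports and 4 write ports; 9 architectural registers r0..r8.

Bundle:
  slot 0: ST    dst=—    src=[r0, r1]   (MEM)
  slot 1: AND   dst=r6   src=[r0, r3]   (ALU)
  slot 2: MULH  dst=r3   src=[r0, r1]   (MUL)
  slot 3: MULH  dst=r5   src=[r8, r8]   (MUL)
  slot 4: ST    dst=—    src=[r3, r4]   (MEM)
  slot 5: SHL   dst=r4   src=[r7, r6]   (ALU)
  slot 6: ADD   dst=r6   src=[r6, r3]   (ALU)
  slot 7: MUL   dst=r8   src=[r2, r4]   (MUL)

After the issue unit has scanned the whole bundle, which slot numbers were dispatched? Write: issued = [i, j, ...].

issued = [0, 1, 2]

slot 0 (MEM): ISSUE — free A3,Mu1,Ld1,B1 rp4 wp4
slot 1 (ALU): ISSUE — free A2,Mu1,Ld1,B1 rp2 wp3
slot 2 (MUL): ISSUE — free A2,Mu0,Ld1,B1 rp0 wp2
slot 3 (MUL): stall FU — free A2,Mu0,Ld1,B1 rp0 wp2
slot 4 (MEM): stall RD_PORT — free A2,Mu0,Ld1,B1 rp0 wp2
slot 5 (ALU): stall RD_PORT — free A2,Mu0,Ld1,B1 rp0 wp2
slot 6 (ALU): stall RD_PORT — free A2,Mu0,Ld1,B1 rp0 wp2
slot 7 (MUL): stall FU — free A2,Mu0,Ld1,B1 rp0 wp2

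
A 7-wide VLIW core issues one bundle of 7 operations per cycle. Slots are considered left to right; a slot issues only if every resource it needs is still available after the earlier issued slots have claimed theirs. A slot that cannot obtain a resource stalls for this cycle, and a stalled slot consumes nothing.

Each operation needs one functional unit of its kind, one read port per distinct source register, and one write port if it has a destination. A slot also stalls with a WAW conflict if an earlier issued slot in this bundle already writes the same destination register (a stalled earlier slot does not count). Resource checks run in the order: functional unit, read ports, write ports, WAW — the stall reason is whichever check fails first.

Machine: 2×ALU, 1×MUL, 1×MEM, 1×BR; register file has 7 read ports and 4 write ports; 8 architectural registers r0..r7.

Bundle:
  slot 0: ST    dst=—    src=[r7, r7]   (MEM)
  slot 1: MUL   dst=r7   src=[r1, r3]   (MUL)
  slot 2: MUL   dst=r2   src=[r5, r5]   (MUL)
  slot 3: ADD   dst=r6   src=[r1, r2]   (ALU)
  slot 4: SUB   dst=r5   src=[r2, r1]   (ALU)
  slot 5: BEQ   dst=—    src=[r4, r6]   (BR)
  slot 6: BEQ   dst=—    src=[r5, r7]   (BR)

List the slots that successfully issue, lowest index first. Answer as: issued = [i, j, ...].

issued = [0, 1, 3, 4]

(0) want 1×MEM +1rd +0wr — yes → AL2|MU1|ME0|BR1|rd6|wr4
(1) want 1×MUL +2rd +1wr — yes → AL2|MU0|ME0|BR1|rd4|wr3
(2) want 1×MUL +1rd +1wr — FU → AL2|MU0|ME0|BR1|rd4|wr3
(3) want 1×ALU +2rd +1wr — yes → AL1|MU0|ME0|BR1|rd2|wr2
(4) want 1×ALU +2rd +1wr — yes → AL0|MU0|ME0|BR1|rd0|wr1
(5) want 1×BR +2rd +0wr — RD_PORT → AL0|MU0|ME0|BR1|rd0|wr1
(6) want 1×BR +2rd +0wr — RD_PORT → AL0|MU0|ME0|BR1|rd0|wr1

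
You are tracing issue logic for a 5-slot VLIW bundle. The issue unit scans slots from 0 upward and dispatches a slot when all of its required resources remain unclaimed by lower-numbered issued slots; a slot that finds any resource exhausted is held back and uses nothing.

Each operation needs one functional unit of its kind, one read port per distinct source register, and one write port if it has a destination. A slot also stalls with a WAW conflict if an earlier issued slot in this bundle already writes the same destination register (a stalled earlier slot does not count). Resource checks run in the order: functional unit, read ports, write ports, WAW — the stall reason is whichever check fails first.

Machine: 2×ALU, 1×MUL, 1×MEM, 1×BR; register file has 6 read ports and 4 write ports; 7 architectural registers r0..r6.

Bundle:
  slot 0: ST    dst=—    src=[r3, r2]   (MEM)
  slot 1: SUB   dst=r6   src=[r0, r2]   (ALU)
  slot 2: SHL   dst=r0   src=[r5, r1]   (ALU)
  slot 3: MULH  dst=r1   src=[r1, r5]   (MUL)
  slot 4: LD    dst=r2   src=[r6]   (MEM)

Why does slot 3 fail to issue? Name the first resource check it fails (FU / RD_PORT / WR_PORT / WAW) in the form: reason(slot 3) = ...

  0. MEM ⇒ go  {2A/1Mu/0Ld/1B | 4r 4w}
  1. ALU→r6 ⇒ go  {1A/1Mu/0Ld/1B | 2r 3w}
  2. ALU→r0 ⇒ go  {0A/1Mu/0Ld/1B | 0r 2w}
  3. MUL→r1 ⇒ no(RD_PORT)  {0A/1Mu/0Ld/1B | 0r 2w}
  4. MEM→r2 ⇒ no(FU)  {0A/1Mu/0Ld/1B | 0r 2w}

reason(slot 3) = RD_PORT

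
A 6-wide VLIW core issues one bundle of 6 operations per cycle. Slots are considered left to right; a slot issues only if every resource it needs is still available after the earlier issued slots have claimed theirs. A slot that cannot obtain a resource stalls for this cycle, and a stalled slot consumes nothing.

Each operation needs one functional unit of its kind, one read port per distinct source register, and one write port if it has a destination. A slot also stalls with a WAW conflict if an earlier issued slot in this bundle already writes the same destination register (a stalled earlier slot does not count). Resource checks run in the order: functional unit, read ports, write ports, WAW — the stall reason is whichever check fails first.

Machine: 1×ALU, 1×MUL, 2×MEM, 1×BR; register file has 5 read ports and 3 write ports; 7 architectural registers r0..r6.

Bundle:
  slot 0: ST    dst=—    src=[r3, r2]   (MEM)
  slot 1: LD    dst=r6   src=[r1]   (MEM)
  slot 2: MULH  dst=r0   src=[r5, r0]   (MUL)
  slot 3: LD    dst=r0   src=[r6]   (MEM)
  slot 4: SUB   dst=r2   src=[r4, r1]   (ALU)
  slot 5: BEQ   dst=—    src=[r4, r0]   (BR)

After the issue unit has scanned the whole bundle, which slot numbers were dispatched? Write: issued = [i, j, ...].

slot 0 (MEM): ISSUE — free A1,Mu1,Ld1,B1 rp3 wp3
slot 1 (MEM): ISSUE — free A1,Mu1,Ld0,B1 rp2 wp2
slot 2 (MUL): ISSUE — free A1,Mu0,Ld0,B1 rp0 wp1
slot 3 (MEM): stall FU — free A1,Mu0,Ld0,B1 rp0 wp1
slot 4 (ALU): stall RD_PORT — free A1,Mu0,Ld0,B1 rp0 wp1
slot 5 (BR): stall RD_PORT — free A1,Mu0,Ld0,B1 rp0 wp1

issued = [0, 1, 2]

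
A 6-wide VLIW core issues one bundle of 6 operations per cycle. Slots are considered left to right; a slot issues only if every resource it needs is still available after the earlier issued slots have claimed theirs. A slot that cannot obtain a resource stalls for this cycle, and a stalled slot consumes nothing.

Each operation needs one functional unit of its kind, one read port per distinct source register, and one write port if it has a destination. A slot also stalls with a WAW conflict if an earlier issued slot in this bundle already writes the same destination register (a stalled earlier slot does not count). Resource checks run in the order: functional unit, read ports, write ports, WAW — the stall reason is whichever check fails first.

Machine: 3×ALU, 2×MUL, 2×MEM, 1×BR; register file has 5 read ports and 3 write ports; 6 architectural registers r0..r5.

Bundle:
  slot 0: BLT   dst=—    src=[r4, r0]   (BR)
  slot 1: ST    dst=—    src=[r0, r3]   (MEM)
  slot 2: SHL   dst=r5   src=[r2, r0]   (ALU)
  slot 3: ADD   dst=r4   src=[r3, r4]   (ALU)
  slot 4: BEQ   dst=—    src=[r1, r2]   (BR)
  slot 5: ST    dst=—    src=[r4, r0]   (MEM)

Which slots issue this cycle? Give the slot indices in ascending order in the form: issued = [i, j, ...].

issued = [0, 1]

(0) want 1×BR +2rd +0wr — yes → AL3|MU2|ME2|BR0|rd3|wr3
(1) want 1×MEM +2rd +0wr — yes → AL3|MU2|ME1|BR0|rd1|wr3
(2) want 1×ALU +2rd +1wr — RD_PORT → AL3|MU2|ME1|BR0|rd1|wr3
(3) want 1×ALU +2rd +1wr — RD_PORT → AL3|MU2|ME1|BR0|rd1|wr3
(4) want 1×BR +2rd +0wr — FU → AL3|MU2|ME1|BR0|rd1|wr3
(5) want 1×MEM +2rd +0wr — RD_PORT → AL3|MU2|ME1|BR0|rd1|wr3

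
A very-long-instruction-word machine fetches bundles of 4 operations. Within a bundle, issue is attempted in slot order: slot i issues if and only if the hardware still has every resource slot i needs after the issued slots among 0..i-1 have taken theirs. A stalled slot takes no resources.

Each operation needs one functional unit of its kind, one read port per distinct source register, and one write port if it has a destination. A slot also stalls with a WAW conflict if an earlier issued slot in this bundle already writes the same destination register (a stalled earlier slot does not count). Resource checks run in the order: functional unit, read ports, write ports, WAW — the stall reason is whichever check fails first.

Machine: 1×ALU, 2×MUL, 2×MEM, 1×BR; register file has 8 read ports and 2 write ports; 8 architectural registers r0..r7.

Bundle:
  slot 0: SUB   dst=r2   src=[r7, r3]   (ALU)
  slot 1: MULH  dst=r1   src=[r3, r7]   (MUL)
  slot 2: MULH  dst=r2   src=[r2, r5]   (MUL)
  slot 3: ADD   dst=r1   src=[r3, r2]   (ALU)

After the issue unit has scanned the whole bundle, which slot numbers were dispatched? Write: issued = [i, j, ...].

issued = [0, 1]

[0] ALU needs rd=2 wr=1: ok; after: ALU=0 MUL=2 MEM=2 BR=1, R=6, W=1
[1] MUL needs rd=2 wr=1: ok; after: ALU=0 MUL=1 MEM=2 BR=1, R=4, W=0
[2] MUL needs rd=2 wr=1: WR_PORT; after: ALU=0 MUL=1 MEM=2 BR=1, R=4, W=0
[3] ALU needs rd=2 wr=1: FU; after: ALU=0 MUL=1 MEM=2 BR=1, R=4, W=0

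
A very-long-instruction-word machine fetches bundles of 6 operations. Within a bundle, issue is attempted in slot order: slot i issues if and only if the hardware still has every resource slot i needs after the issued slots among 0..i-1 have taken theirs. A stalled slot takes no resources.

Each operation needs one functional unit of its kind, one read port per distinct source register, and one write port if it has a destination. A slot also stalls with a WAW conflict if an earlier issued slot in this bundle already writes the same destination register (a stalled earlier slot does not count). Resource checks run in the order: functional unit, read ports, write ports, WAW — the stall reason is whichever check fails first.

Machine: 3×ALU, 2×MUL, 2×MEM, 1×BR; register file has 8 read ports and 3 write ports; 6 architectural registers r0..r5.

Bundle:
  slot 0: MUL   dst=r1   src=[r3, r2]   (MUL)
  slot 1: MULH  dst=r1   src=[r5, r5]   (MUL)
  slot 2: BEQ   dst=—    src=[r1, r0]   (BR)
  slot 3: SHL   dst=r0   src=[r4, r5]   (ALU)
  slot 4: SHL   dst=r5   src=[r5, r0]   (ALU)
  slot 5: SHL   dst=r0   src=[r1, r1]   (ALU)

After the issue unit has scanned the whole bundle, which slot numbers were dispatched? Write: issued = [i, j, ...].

issued = [0, 2, 3, 4]

slot 0 (MUL): ISSUE — free A3,Mu1,Ld2,B1 rp6 wp2
slot 1 (MUL): stall WAW — free A3,Mu1,Ld2,B1 rp6 wp2
slot 2 (BR): ISSUE — free A3,Mu1,Ld2,B0 rp4 wp2
slot 3 (ALU): ISSUE — free A2,Mu1,Ld2,B0 rp2 wp1
slot 4 (ALU): ISSUE — free A1,Mu1,Ld2,B0 rp0 wp0
slot 5 (ALU): stall RD_PORT — free A1,Mu1,Ld2,B0 rp0 wp0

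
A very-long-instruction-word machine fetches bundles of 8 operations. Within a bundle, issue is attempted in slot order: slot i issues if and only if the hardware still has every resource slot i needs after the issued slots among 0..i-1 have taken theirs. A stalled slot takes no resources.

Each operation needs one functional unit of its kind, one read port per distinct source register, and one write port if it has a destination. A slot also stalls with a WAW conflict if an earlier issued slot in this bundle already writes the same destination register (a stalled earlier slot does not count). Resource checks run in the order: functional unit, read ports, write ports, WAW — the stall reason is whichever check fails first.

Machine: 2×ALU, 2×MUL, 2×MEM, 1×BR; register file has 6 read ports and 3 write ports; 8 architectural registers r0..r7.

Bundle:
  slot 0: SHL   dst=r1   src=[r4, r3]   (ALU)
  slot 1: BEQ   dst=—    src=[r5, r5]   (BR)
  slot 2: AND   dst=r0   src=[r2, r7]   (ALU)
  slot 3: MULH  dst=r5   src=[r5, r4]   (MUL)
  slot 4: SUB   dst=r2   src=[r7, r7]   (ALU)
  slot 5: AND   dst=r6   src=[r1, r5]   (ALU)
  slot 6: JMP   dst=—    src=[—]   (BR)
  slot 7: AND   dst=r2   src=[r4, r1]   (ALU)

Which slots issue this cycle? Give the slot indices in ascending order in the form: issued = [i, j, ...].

[0] ALU needs rd=2 wr=1: ok; after: ALU=1 MUL=2 MEM=2 BR=1, R=4, W=2
[1] BR needs rd=1 wr=0: ok; after: ALU=1 MUL=2 MEM=2 BR=0, R=3, W=2
[2] ALU needs rd=2 wr=1: ok; after: ALU=0 MUL=2 MEM=2 BR=0, R=1, W=1
[3] MUL needs rd=2 wr=1: RD_PORT; after: ALU=0 MUL=2 MEM=2 BR=0, R=1, W=1
[4] ALU needs rd=1 wr=1: FU; after: ALU=0 MUL=2 MEM=2 BR=0, R=1, W=1
[5] ALU needs rd=2 wr=1: FU; after: ALU=0 MUL=2 MEM=2 BR=0, R=1, W=1
[6] BR needs rd=0 wr=0: FU; after: ALU=0 MUL=2 MEM=2 BR=0, R=1, W=1
[7] ALU needs rd=2 wr=1: FU; after: ALU=0 MUL=2 MEM=2 BR=0, R=1, W=1

issued = [0, 1, 2]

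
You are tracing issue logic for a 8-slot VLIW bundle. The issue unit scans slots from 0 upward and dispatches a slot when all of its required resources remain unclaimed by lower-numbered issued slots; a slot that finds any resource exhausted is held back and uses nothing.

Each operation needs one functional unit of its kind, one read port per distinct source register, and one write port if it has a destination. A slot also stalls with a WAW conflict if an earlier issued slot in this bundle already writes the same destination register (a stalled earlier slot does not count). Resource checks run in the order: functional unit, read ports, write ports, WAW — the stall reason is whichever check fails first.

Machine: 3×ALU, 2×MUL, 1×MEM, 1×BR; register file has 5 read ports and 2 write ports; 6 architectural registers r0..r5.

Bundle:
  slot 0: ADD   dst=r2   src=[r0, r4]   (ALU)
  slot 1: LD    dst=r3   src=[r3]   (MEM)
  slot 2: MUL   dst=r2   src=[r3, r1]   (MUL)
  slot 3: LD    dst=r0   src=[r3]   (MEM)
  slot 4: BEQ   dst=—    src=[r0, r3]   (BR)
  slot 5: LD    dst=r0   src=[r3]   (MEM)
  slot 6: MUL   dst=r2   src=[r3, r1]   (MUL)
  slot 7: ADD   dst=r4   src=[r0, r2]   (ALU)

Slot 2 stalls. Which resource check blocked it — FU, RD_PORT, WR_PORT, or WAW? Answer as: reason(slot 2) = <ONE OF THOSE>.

reason(slot 2) = WR_PORT

#0 ALU src=r0,r4 dispatched  <A:2 Mu:2 Ld:1 B:1 rd:3 wr:1>
#1 MEM src=r3 dispatched  <A:2 Mu:2 Ld:0 B:1 rd:2 wr:0>
#2 MUL src=r3,r1 held:WR_PORT  <A:2 Mu:2 Ld:0 B:1 rd:2 wr:0>
#3 MEM src=r3 held:FU  <A:2 Mu:2 Ld:0 B:1 rd:2 wr:0>
#4 BR src=r0,r3 dispatched  <A:2 Mu:2 Ld:0 B:0 rd:0 wr:0>
#5 MEM src=r3 held:FU  <A:2 Mu:2 Ld:0 B:0 rd:0 wr:0>
#6 MUL src=r3,r1 held:RD_PORT  <A:2 Mu:2 Ld:0 B:0 rd:0 wr:0>
#7 ALU src=r0,r2 held:RD_PORT  <A:2 Mu:2 Ld:0 B:0 rd:0 wr:0>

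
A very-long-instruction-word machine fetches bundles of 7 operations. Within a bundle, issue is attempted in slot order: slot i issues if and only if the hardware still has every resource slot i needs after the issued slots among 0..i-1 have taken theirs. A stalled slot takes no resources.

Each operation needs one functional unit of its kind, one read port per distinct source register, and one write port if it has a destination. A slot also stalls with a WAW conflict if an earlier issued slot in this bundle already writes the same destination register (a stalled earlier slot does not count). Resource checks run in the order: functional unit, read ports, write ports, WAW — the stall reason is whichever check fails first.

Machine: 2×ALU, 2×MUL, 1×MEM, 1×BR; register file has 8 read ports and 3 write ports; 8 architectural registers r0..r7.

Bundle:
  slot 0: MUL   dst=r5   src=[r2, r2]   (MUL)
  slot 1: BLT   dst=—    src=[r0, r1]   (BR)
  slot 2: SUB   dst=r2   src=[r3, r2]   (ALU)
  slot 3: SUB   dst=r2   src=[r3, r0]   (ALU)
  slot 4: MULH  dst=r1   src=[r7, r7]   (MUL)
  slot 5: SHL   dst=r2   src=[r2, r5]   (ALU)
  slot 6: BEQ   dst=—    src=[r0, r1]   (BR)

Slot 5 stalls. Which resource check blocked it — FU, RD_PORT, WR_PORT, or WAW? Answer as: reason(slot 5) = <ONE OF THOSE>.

[0] MUL needs rd=1 wr=1: ok; after: ALU=2 MUL=1 MEM=1 BR=1, R=7, W=2
[1] BR needs rd=2 wr=0: ok; after: ALU=2 MUL=1 MEM=1 BR=0, R=5, W=2
[2] ALU needs rd=2 wr=1: ok; after: ALU=1 MUL=1 MEM=1 BR=0, R=3, W=1
[3] ALU needs rd=2 wr=1: WAW; after: ALU=1 MUL=1 MEM=1 BR=0, R=3, W=1
[4] MUL needs rd=1 wr=1: ok; after: ALU=1 MUL=0 MEM=1 BR=0, R=2, W=0
[5] ALU needs rd=2 wr=1: WR_PORT; after: ALU=1 MUL=0 MEM=1 BR=0, R=2, W=0
[6] BR needs rd=2 wr=0: FU; after: ALU=1 MUL=0 MEM=1 BR=0, R=2, W=0

reason(slot 5) = WR_PORT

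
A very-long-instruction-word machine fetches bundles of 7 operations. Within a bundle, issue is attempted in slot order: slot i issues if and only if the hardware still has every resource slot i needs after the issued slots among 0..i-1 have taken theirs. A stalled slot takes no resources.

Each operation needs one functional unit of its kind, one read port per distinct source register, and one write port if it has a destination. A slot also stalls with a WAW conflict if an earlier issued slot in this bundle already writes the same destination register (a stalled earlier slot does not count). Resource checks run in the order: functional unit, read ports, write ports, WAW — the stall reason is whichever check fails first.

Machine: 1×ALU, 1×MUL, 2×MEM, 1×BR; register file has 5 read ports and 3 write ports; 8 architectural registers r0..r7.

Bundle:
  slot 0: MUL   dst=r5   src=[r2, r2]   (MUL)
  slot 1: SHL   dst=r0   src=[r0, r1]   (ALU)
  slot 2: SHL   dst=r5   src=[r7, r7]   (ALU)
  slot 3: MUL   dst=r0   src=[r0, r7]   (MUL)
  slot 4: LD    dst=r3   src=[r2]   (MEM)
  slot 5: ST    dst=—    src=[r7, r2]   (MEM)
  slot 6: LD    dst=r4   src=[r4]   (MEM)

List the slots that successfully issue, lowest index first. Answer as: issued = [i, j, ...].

issued = [0, 1, 4]

  0. MUL→r5 ⇒ go  {1A/0Mu/2Ld/1B | 4r 2w}
  1. ALU→r0 ⇒ go  {0A/0Mu/2Ld/1B | 2r 1w}
  2. ALU→r5 ⇒ no(FU)  {0A/0Mu/2Ld/1B | 2r 1w}
  3. MUL→r0 ⇒ no(FU)  {0A/0Mu/2Ld/1B | 2r 1w}
  4. MEM→r3 ⇒ go  {0A/0Mu/1Ld/1B | 1r 0w}
  5. MEM ⇒ no(RD_PORT)  {0A/0Mu/1Ld/1B | 1r 0w}
  6. MEM→r4 ⇒ no(WR_PORT)  {0A/0Mu/1Ld/1B | 1r 0w}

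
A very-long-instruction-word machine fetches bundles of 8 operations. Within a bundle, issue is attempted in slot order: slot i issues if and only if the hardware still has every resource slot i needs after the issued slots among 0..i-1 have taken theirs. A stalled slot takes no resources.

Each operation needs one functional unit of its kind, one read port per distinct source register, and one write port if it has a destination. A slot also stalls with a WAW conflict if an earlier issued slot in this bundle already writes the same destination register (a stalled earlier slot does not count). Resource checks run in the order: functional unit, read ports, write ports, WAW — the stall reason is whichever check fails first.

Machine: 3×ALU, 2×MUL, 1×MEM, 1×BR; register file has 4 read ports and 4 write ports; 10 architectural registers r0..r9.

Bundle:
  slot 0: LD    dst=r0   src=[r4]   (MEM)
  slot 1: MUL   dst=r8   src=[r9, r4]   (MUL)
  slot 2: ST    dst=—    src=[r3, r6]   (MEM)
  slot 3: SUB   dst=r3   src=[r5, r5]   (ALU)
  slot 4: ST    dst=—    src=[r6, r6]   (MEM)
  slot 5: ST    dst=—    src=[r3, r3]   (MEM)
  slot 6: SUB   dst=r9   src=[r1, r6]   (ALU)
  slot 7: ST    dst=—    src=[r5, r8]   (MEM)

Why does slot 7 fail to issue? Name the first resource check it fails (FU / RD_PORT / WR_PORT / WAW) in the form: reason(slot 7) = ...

#0 MEM src=r4 dispatched  <A:3 Mu:2 Ld:0 B:1 rd:3 wr:3>
#1 MUL src=r9,r4 dispatched  <A:3 Mu:1 Ld:0 B:1 rd:1 wr:2>
#2 MEM src=r3,r6 held:FU  <A:3 Mu:1 Ld:0 B:1 rd:1 wr:2>
#3 ALU src=r5,r5 dispatched  <A:2 Mu:1 Ld:0 B:1 rd:0 wr:1>
#4 MEM src=r6,r6 held:FU  <A:2 Mu:1 Ld:0 B:1 rd:0 wr:1>
#5 MEM src=r3,r3 held:FU  <A:2 Mu:1 Ld:0 B:1 rd:0 wr:1>
#6 ALU src=r1,r6 held:RD_PORT  <A:2 Mu:1 Ld:0 B:1 rd:0 wr:1>
#7 MEM src=r5,r8 held:FU  <A:2 Mu:1 Ld:0 B:1 rd:0 wr:1>

reason(slot 7) = FU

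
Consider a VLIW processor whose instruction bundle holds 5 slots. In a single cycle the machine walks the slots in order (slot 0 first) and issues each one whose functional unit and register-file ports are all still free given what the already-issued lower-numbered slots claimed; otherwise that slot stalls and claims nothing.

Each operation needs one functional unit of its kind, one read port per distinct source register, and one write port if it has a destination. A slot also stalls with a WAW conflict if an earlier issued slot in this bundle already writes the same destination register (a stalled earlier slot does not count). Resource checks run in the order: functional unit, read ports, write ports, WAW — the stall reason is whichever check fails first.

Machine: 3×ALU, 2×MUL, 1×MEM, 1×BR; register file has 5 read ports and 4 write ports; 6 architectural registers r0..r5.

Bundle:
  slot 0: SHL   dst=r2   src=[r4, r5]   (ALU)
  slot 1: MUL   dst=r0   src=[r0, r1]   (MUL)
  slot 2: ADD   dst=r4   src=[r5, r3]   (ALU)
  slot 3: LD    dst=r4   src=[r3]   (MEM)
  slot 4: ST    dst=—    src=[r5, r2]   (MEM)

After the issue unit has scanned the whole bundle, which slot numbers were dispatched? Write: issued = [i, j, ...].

  0. ALU→r2 ⇒ go  {2A/2Mu/1Ld/1B | 3r 3w}
  1. MUL→r0 ⇒ go  {2A/1Mu/1Ld/1B | 1r 2w}
  2. ALU→r4 ⇒ no(RD_PORT)  {2A/1Mu/1Ld/1B | 1r 2w}
  3. MEM→r4 ⇒ go  {2A/1Mu/0Ld/1B | 0r 1w}
  4. MEM ⇒ no(FU)  {2A/1Mu/0Ld/1B | 0r 1w}

issued = [0, 1, 3]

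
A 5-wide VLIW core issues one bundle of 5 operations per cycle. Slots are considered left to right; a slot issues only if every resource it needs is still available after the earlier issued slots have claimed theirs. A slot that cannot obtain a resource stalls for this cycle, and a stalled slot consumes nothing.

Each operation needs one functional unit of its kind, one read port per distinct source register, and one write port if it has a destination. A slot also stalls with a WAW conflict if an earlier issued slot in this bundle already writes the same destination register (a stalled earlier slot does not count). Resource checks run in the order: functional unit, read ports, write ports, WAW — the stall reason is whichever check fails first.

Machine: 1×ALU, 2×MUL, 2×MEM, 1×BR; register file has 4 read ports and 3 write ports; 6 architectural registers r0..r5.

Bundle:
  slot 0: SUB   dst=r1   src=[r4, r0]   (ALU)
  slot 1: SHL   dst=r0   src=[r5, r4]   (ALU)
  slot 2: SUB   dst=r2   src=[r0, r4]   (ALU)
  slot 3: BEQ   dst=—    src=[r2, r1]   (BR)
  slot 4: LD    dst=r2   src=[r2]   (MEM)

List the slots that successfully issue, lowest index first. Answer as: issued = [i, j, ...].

(0) want 1×ALU +2rd +1wr — yes → AL0|MU2|ME2|BR1|rd2|wr2
(1) want 1×ALU +2rd +1wr — FU → AL0|MU2|ME2|BR1|rd2|wr2
(2) want 1×ALU +2rd +1wr — FU → AL0|MU2|ME2|BR1|rd2|wr2
(3) want 1×BR +2rd +0wr — yes → AL0|MU2|ME2|BR0|rd0|wr2
(4) want 1×MEM +1rd +1wr — RD_PORT → AL0|MU2|ME2|BR0|rd0|wr2

issued = [0, 3]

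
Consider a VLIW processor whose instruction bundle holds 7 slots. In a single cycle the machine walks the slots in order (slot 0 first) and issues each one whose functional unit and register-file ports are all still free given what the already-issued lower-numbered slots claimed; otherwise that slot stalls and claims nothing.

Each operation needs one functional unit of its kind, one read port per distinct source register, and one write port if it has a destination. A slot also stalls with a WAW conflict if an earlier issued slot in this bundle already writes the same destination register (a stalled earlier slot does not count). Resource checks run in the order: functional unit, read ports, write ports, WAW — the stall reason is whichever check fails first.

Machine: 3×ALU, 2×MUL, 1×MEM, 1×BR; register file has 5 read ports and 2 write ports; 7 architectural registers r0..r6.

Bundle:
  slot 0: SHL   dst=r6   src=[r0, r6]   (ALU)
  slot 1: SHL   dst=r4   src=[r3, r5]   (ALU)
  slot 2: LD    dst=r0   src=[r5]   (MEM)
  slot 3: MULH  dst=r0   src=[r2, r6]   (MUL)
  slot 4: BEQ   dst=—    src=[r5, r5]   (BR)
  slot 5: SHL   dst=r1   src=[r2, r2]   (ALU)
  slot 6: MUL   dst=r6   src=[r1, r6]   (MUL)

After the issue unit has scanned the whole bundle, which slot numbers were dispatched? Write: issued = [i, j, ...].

issued = [0, 1, 4]

  0. ALU→r6 ⇒ go  {2A/2Mu/1Ld/1B | 3r 1w}
  1. ALU→r4 ⇒ go  {1A/2Mu/1Ld/1B | 1r 0w}
  2. MEM→r0 ⇒ no(WR_PORT)  {1A/2Mu/1Ld/1B | 1r 0w}
  3. MUL→r0 ⇒ no(RD_PORT)  {1A/2Mu/1Ld/1B | 1r 0w}
  4. BR ⇒ go  {1A/2Mu/1Ld/0B | 0r 0w}
  5. ALU→r1 ⇒ no(RD_PORT)  {1A/2Mu/1Ld/0B | 0r 0w}
  6. MUL→r6 ⇒ no(RD_PORT)  {1A/2Mu/1Ld/0B | 0r 0w}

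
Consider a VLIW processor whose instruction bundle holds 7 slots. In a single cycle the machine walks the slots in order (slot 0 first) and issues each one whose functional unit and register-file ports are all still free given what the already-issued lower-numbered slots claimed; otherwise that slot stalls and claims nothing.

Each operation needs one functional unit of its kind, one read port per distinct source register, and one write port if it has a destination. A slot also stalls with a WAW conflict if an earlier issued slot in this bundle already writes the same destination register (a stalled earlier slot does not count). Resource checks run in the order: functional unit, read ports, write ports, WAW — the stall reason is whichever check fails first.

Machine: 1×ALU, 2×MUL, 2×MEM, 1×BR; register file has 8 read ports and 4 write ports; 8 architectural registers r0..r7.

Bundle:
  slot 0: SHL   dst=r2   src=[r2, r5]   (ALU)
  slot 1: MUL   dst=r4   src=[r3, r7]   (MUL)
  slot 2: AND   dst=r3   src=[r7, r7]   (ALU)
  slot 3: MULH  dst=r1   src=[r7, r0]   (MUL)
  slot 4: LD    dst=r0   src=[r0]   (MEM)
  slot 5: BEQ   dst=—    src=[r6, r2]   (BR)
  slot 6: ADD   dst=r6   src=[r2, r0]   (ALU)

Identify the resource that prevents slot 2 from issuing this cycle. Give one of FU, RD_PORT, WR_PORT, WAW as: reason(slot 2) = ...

#0 ALU src=r2,r5 dispatched  <A:0 Mu:2 Ld:2 B:1 rd:6 wr:3>
#1 MUL src=r3,r7 dispatched  <A:0 Mu:1 Ld:2 B:1 rd:4 wr:2>
#2 ALU src=r7,r7 held:FU  <A:0 Mu:1 Ld:2 B:1 rd:4 wr:2>
#3 MUL src=r7,r0 dispatched  <A:0 Mu:0 Ld:2 B:1 rd:2 wr:1>
#4 MEM src=r0 dispatched  <A:0 Mu:0 Ld:1 B:1 rd:1 wr:0>
#5 BR src=r6,r2 held:RD_PORT  <A:0 Mu:0 Ld:1 B:1 rd:1 wr:0>
#6 ALU src=r2,r0 held:FU  <A:0 Mu:0 Ld:1 B:1 rd:1 wr:0>

reason(slot 2) = FU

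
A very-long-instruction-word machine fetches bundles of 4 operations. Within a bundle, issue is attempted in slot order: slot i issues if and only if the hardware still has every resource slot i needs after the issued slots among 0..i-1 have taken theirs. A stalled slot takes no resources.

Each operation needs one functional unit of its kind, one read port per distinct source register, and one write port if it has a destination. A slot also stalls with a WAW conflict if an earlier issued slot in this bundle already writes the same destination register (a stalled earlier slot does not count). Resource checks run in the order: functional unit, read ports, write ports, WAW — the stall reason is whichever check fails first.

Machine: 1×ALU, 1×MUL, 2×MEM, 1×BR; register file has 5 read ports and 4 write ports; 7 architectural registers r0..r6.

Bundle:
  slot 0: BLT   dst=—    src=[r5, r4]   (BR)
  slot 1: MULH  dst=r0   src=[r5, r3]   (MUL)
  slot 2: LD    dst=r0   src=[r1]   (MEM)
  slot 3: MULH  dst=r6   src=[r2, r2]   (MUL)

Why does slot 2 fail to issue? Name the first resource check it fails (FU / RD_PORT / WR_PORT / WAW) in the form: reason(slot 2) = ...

reason(slot 2) = WAW

#0 BR src=r5,r4 dispatched  <A:1 Mu:1 Ld:2 B:0 rd:3 wr:4>
#1 MUL src=r5,r3 dispatched  <A:1 Mu:0 Ld:2 B:0 rd:1 wr:3>
#2 MEM src=r1 held:WAW  <A:1 Mu:0 Ld:2 B:0 rd:1 wr:3>
#3 MUL src=r2,r2 held:FU  <A:1 Mu:0 Ld:2 B:0 rd:1 wr:3>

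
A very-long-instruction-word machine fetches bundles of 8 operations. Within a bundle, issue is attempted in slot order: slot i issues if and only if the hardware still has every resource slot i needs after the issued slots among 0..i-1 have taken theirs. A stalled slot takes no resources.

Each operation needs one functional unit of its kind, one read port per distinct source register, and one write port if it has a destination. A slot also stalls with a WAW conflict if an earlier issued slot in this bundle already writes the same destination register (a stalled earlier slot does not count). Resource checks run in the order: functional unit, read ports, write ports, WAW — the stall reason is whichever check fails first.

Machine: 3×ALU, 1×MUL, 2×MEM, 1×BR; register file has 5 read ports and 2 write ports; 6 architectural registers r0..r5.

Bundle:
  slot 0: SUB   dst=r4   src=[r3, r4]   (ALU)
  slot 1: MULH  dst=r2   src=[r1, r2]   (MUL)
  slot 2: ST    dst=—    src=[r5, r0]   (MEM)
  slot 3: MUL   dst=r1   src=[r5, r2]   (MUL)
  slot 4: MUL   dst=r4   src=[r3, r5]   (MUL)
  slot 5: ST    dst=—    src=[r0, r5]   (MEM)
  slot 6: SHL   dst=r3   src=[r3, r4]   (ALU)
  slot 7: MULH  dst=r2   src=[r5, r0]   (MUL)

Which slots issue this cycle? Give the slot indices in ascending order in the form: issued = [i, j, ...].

issued = [0, 1]

  0. ALU→r4 ⇒ go  {2A/1Mu/2Ld/1B | 3r 1w}
  1. MUL→r2 ⇒ go  {2A/0Mu/2Ld/1B | 1r 0w}
  2. MEM ⇒ no(RD_PORT)  {2A/0Mu/2Ld/1B | 1r 0w}
  3. MUL→r1 ⇒ no(FU)  {2A/0Mu/2Ld/1B | 1r 0w}
  4. MUL→r4 ⇒ no(FU)  {2A/0Mu/2Ld/1B | 1r 0w}
  5. MEM ⇒ no(RD_PORT)  {2A/0Mu/2Ld/1B | 1r 0w}
  6. ALU→r3 ⇒ no(RD_PORT)  {2A/0Mu/2Ld/1B | 1r 0w}
  7. MUL→r2 ⇒ no(FU)  {2A/0Mu/2Ld/1B | 1r 0w}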